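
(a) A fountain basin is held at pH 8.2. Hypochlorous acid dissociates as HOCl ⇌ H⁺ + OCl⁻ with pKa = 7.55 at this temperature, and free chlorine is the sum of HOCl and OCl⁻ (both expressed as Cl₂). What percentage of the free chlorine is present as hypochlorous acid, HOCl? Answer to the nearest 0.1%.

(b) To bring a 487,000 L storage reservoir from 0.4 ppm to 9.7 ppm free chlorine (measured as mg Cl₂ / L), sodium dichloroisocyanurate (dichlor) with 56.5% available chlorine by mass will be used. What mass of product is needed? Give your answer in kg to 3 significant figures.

(a) [OCl⁻]/[HOCl] = 10^(pH − pKa) = 10^(8.2 − 7.55) = 10^0.65 = 4.467.
(a) Fraction as HOCl = 1 / (1 + 4.467) = 0.1829.

(b) Chlorine deficit: 9.7 − 0.4 = 9.3 ppm = 9.3 mg/L as Cl₂.
(b) Cl₂ equivalent needed: 9.3 mg/L × 487,000 L = 4,529,000 mg = 4529 g.
(b) Product at 56.5% available chlorine: 4529 / 0.565 = 8016 g.

(a) 18.3%; (b) 8.02 kg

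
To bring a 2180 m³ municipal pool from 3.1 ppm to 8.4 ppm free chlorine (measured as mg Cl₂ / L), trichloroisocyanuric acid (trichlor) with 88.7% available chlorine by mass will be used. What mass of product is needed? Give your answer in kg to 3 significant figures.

Volume: 2180 m³ = 2,180,000 L.
Chlorine deficit: 8.4 − 3.1 = 5.3 ppm = 5.3 mg/L as Cl₂.
Cl₂ equivalent needed: 5.3 mg/L × 2,180,000 L = 11,550,000 mg = 11,550 g.
Product at 88.7% available chlorine: 11,550 / 0.887 = 13,030 g.

13.0 kg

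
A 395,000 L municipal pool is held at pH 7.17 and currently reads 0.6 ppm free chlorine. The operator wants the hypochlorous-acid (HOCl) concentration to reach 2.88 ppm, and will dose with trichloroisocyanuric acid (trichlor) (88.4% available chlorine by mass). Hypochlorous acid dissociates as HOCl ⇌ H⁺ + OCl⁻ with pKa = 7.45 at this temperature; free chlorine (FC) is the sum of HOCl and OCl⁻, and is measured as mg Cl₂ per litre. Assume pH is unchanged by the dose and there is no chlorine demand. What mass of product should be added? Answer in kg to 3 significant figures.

[OCl⁻]/[HOCl] = 10^(pH − pKa) = 10^(7.17 − 7.45) = 0.5248; fraction as HOCl = 1/(1 + 0.5248) = 0.6558.
Free chlorine required for 2.88 ppm HOCl: 2.88 / 0.6558 = 4.391 ppm.
FC to add: 4.391 − 0.6 = 3.791 mg/L as Cl₂.
Cl₂ equivalent: 3.791 mg/L × 395,000 L = 1498 g.
Product at 88.4% available Cl: 1498 / 0.884 = 1694 g.

1.69 kg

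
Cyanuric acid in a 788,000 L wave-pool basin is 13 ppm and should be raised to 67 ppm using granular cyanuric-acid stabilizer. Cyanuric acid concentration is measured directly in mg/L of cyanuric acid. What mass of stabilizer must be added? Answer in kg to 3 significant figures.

42.6 kg

CYA to add: (67 − 13) = 54 mg/L × 788,000 L = 42,550 g cyanuric acid.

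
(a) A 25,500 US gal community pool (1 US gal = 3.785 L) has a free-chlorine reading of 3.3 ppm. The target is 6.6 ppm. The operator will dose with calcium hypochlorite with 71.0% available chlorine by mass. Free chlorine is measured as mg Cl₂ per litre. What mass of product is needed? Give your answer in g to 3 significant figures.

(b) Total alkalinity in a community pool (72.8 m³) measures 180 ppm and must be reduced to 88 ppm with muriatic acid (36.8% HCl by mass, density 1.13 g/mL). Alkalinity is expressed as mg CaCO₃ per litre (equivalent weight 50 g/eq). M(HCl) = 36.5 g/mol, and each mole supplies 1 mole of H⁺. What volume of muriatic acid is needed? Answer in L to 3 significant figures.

(a) 449 g; (b) 11.8 L

(a) Volume: 25,500 US gal × 3.785 L/gal = 96,518 L.
(a) Chlorine deficit: 6.6 − 3.3 = 3.3 ppm = 3.3 mg/L as Cl₂.
(a) Cl₂ equivalent needed: 3.3 mg/L × 96,518 L = 318,500 mg = 318.5 g.
(a) Product at 71.0% available chlorine: 318.5 / 0.71 = 448.6 g.

(b) Volume: 72.8 m³ = 72,800 L.
(b) Alkalinity to neutralize: (180 − 88) = 92 mg/L as CaCO₃ × 72,800 L = 6698 g as CaCO₃.
(b) Equivalents of H⁺ required: 6698 ÷ 50 g/eq = 134 eq = 134 mol HCl.
(b) Mass of HCl: 134 × 36.5 = 4889 g.
(b) Mass of 36.8% solution: 4889 / 0.368 = 13,290 g.
(b) Volume: 13,290 g ÷ 1.13 g/mL = 11,760 mL.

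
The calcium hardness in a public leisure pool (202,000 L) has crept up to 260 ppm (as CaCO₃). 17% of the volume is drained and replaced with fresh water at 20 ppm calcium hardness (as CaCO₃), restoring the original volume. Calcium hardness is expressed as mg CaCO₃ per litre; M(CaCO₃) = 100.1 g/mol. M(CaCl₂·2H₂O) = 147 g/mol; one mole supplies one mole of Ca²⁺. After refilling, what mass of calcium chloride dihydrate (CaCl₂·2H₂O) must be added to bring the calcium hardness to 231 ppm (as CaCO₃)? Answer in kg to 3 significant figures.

3.50 kg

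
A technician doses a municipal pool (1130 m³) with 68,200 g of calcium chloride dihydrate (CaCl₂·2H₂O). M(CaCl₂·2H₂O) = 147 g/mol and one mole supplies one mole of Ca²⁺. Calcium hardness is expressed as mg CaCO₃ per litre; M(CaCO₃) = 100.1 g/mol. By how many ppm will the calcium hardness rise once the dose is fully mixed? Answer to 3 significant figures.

41.1 ppm

Volume: 1130 m³ = 1,130,000 L.
Moles of Ca²⁺: 68,200 g ÷ 147 g/mol = 463.9 mol.
As CaCO₃: 463.9 mol × 100.1 g/mol = 46,440 g.
Rise: 46,440 g / 1,130,000 L × 1000 = 41.1 mg/L.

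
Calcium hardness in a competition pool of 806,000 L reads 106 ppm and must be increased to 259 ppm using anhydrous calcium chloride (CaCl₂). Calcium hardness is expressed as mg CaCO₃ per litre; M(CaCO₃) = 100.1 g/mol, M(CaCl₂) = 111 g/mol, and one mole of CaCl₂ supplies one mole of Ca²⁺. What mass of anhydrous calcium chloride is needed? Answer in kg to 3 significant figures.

137 kg

Hardness to add: (259 − 106) = 153 mg/L as CaCO₃ × 806,000 L = 123,300 g as CaCO₃.
Moles of Ca²⁺ (1 mol Ca²⁺ ≡ 1 mol CaCO₃): 123,300 / 100.1 g/mol = 1232 mol.
Mass of CaCl₂: 1232 × 111 = 136,700 g.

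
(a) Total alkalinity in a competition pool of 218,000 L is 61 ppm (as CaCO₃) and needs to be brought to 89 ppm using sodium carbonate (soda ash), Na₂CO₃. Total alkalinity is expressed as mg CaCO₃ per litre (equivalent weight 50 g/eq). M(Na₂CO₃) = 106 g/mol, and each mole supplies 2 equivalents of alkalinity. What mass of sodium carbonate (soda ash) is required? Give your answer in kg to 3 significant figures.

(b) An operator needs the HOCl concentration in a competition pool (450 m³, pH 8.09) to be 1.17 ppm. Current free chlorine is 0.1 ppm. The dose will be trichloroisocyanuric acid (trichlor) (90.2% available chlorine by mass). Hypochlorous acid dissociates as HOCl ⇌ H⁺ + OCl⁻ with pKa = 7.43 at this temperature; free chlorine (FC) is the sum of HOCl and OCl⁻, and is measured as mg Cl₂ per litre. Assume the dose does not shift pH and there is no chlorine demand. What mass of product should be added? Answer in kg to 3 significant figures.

(a) 6.47 kg; (b) 3.20 kg

(a) Alkalinity to add: (89 − 61) = 28 mg/L as CaCO₃ × 218,000 L = 6104 g as CaCO₃.
(a) Equivalents: 6104 g ÷ 50 g/eq = 122.1 eq.
(a) Each mole of Na₂CO₃ supplies 2 eq, so 122.1 / 2 = 61.04 mol.
(a) Mass: 61.04 mol × 106 g/mol = 6470 g.

(b) Volume: 450 m³ = 450,000 L.
(b) [OCl⁻]/[HOCl] = 10^(pH − pKa) = 10^(8.09 − 7.43) = 4.571; fraction as HOCl = 1/(1 + 4.571) = 0.1795.
(b) Free chlorine required for 1.17 ppm HOCl: 1.17 / 0.1795 = 6.518 ppm.
(b) FC to add: 6.518 − 0.1 = 6.418 mg/L as Cl₂.
(b) Cl₂ equivalent: 6.418 mg/L × 450,000 L = 2888 g.
(b) Product at 90.2% available Cl: 2888 / 0.902 = 3202 g.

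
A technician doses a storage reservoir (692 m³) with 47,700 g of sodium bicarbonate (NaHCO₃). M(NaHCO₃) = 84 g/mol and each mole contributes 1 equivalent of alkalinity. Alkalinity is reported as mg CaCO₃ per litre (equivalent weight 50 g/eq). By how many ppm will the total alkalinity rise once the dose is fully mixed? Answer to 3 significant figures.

41.0 ppm

Volume: 692 m³ = 692,000 L.
Moles of NaHCO₃: 47,700 g ÷ 84 g/mol = 567.9 mol → 567.9 eq of alkalinity.
As CaCO₃: 567.9 eq × 50 g/eq = 28,390 g.
Rise: 28,390 g / 692,000 L × 1000 = 41.03 mg/L.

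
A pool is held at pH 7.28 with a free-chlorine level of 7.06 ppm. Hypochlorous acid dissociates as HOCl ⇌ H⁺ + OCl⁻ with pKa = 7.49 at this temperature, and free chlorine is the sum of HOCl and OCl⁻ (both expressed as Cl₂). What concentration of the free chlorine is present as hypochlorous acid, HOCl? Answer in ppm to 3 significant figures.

[OCl⁻]/[HOCl] = 10^(pH − pKa) = 10^(7.28 − 7.49) = 10^-0.21 = 0.6166.
Fraction as HOCl = 1 / (1 + 0.6166) = 0.6186.
HOCl = 0.6186 × 7.06 ppm = 4.367 ppm.

4.37 ppm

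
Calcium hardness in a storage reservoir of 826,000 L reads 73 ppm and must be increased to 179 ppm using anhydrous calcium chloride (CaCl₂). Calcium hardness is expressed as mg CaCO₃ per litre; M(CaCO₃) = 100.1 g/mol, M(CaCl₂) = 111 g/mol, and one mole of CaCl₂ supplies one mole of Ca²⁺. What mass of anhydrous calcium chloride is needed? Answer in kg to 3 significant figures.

97.1 kg

Hardness to add: (179 − 73) = 106 mg/L as CaCO₃ × 826,000 L = 87,560 g as CaCO₃.
Moles of Ca²⁺ (1 mol Ca²⁺ ≡ 1 mol CaCO₃): 87,560 / 100.1 g/mol = 874.7 mol.
Mass of CaCl₂: 874.7 × 111 = 97,090 g.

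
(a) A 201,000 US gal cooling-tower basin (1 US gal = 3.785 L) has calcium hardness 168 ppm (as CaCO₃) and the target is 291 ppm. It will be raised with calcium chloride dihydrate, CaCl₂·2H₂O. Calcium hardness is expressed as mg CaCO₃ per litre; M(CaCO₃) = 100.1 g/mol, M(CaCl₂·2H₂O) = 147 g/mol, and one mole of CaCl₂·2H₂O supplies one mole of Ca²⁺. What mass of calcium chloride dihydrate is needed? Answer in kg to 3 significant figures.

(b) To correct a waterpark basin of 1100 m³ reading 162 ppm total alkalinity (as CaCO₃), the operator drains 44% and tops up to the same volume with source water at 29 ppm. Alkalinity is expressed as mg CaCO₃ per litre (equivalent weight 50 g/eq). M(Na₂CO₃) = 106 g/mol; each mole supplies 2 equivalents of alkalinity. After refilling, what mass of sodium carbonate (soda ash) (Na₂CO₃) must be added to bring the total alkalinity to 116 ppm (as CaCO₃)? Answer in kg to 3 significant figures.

(a) Volume: 201,000 US gal × 3.785 L/gal = 760,785 L.
(a) Hardness to add: (291 − 168) = 123 mg/L as CaCO₃ × 760,785 L = 93,580 g as CaCO₃.
(a) Moles of Ca²⁺ (1 mol Ca²⁺ ≡ 1 mol CaCO₃): 93,580 / 100.1 g/mol = 934.8 mol.
(a) Mass of CaCl₂·2H₂O: 934.8 × 147 = 137,400 g.

(b) Volume: 1100 m³ = 1,100,000 L.
(b) After draining 44% and refilling: 162 × 0.56 + 29 × 0.44 = 103.48 ppm.
(b) Deficit to target: 116 − 103.48 = 12.52 mg/L.
(b) As CaCO₃: 12.52 mg/L × 1,100,000 L = 13,770 g; ÷ 50 g/eq ÷ 2 = 137.7 mol Na₂CO₃.
(b) Mass: 137.7 × 106 = 14,600 g.

(a) 137 kg; (b) 14.6 kg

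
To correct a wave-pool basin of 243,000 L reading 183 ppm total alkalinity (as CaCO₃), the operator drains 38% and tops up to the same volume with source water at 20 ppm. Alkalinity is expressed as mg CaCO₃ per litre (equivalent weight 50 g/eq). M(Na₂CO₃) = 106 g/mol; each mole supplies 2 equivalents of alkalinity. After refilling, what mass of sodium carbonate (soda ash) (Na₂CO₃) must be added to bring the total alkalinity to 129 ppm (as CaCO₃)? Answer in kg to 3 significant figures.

2.05 kg

After draining 38% and refilling: 183 × 0.62 + 20 × 0.38 = 121.06 ppm.
Deficit to target: 129 − 121.06 = 7.94 mg/L.
As CaCO₃: 7.94 mg/L × 243,000 L = 1929 g; ÷ 50 g/eq ÷ 2 = 19.29 mol Na₂CO₃.
Mass: 19.29 × 106 = 2045 g.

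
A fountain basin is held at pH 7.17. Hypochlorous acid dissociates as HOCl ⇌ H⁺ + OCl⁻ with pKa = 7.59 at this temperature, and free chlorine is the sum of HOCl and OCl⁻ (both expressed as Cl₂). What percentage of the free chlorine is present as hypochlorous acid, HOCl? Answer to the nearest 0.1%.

72.5%

[OCl⁻]/[HOCl] = 10^(pH − pKa) = 10^(7.17 − 7.59) = 10^-0.42 = 0.3802.
Fraction as HOCl = 1 / (1 + 0.3802) = 0.7245.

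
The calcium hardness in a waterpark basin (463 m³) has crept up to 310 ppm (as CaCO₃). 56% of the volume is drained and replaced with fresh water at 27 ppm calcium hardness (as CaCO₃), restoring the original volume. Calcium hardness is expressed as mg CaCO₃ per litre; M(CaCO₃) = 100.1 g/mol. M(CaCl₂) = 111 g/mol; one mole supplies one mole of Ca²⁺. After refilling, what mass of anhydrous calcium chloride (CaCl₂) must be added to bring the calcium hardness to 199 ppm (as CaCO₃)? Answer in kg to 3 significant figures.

Volume: 463 m³ = 463,000 L.
After draining 56% and refilling: 310 × 0.44 + 27 × 0.56 = 151.52 ppm.
Deficit to target: 199 − 151.52 = 47.48 mg/L.
As CaCO₃: 47.48 mg/L × 463,000 L = 21,980 g; ÷ 100.1 = 219.6 mol Ca²⁺.
Mass: 219.6 × 111 = 24,380 g.

24.4 kg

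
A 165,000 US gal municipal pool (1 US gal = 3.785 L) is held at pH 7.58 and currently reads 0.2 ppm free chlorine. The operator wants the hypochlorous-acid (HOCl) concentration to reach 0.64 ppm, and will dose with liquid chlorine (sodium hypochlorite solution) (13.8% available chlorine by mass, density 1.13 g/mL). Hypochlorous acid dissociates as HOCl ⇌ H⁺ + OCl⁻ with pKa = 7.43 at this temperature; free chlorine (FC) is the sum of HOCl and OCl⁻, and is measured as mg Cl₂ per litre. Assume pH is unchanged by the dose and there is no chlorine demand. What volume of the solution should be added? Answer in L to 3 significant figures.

5.38 L

Volume: 165,000 US gal × 3.785 L/gal = 624,525 L.
[OCl⁻]/[HOCl] = 10^(pH − pKa) = 10^(7.58 − 7.43) = 1.413; fraction as HOCl = 1/(1 + 1.413) = 0.4145.
Free chlorine required for 0.64 ppm HOCl: 0.64 / 0.4145 = 1.544 ppm.
FC to add: 1.544 − 0.2 = 1.344 mg/L as Cl₂.
Cl₂ equivalent: 1.344 mg/L × 624,525 L = 839.4 g.
Product at 13.8% available Cl: 839.4 / 0.138 = 6082 g.
Volume: 6082 g ÷ 1.13 g/mL = 5383 mL.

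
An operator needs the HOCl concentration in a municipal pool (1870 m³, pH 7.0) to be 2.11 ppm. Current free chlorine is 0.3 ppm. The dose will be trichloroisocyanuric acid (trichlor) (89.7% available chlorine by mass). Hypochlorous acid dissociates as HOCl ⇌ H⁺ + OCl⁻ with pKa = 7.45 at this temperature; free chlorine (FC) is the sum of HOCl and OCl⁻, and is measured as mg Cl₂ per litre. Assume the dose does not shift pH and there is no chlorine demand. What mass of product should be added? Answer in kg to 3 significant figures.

5.33 kg

Volume: 1870 m³ = 1,870,000 L.
[OCl⁻]/[HOCl] = 10^(pH − pKa) = 10^(7.0 − 7.45) = 0.3548; fraction as HOCl = 1/(1 + 0.3548) = 0.7381.
Free chlorine required for 2.11 ppm HOCl: 2.11 / 0.7381 = 2.859 ppm.
FC to add: 2.859 − 0.3 = 2.559 mg/L as Cl₂.
Cl₂ equivalent: 2.559 mg/L × 1,870,000 L = 4785 g.
Product at 89.7% available Cl: 4785 / 0.897 = 5334 g.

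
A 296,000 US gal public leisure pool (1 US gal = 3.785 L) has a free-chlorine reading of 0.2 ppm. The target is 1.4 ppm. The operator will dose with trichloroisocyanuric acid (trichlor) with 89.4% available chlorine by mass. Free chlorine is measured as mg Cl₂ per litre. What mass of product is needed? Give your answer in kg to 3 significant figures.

Volume: 296,000 US gal × 3.785 L/gal = 1,120,360 L.
Chlorine deficit: 1.4 − 0.2 = 1.2 ppm = 1.2 mg/L as Cl₂.
Cl₂ equivalent needed: 1.2 mg/L × 1,120,360 L = 1,344,000 mg = 1344 g.
Product at 89.4% available chlorine: 1344 / 0.894 = 1504 g.

1.50 kg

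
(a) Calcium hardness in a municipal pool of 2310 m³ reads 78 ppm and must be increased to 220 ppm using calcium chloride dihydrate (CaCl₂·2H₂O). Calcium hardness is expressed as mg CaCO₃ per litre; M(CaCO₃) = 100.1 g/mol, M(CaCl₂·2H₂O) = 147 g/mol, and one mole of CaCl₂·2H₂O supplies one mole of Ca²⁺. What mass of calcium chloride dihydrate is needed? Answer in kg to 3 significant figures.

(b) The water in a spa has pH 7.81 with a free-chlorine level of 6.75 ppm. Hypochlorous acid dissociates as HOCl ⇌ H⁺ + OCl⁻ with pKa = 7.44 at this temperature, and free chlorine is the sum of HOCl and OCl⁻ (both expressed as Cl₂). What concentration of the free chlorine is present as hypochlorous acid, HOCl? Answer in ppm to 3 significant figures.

(a) Volume: 2310 m³ = 2,310,000 L.
(a) Hardness to add: (220 − 78) = 142 mg/L as CaCO₃ × 2,310,000 L = 328,000 g as CaCO₃.
(a) Moles of Ca²⁺ (1 mol Ca²⁺ ≡ 1 mol CaCO₃): 328,000 / 100.1 g/mol = 3277 mol.
(a) Mass of CaCl₂·2H₂O: 3277 × 147 = 481,700 g.

(b) [OCl⁻]/[HOCl] = 10^(pH − pKa) = 10^(7.81 − 7.44) = 10^0.37 = 2.344.
(b) Fraction as HOCl = 1 / (1 + 2.344) = 0.299.
(b) HOCl = 0.299 × 6.75 ppm = 2.018 ppm.

(a) 482 kg; (b) 2.02 ppm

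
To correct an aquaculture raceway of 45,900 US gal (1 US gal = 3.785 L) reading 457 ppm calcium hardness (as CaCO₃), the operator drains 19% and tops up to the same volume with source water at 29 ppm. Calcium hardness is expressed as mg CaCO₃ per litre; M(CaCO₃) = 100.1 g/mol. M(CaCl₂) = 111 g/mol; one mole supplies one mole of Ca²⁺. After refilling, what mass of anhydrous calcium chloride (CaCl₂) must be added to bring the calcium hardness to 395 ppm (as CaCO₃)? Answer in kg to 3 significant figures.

Volume: 45,900 US gal × 3.785 L/gal = 173,732 L.
After draining 19% and refilling: 457 × 0.81 + 29 × 0.19 = 375.68 ppm.
Deficit to target: 395 − 375.68 = 19.32 mg/L.
As CaCO₃: 19.32 mg/L × 173,732 L = 3356 g; ÷ 100.1 = 33.53 mol Ca²⁺.
Mass: 33.53 × 111 = 3722 g.

3.72 kg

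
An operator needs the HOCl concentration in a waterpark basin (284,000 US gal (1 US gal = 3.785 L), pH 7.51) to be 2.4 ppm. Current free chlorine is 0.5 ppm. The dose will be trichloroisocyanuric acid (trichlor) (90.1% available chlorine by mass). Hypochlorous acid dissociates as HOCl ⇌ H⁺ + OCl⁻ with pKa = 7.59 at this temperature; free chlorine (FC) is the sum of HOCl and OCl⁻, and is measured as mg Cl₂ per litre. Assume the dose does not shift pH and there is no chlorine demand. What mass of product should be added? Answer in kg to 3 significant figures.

Volume: 284,000 US gal × 3.785 L/gal = 1,074,940 L.
[OCl⁻]/[HOCl] = 10^(pH − pKa) = 10^(7.51 − 7.59) = 0.8318; fraction as HOCl = 1/(1 + 0.8318) = 0.5459.
Free chlorine required for 2.4 ppm HOCl: 2.4 / 0.5459 = 4.396 ppm.
FC to add: 4.396 − 0.5 = 3.896 mg/L as Cl₂.
Cl₂ equivalent: 3.896 mg/L × 1,074,940 L = 4188 g.
Product at 90.1% available Cl: 4188 / 0.901 = 4648 g.

4.65 kg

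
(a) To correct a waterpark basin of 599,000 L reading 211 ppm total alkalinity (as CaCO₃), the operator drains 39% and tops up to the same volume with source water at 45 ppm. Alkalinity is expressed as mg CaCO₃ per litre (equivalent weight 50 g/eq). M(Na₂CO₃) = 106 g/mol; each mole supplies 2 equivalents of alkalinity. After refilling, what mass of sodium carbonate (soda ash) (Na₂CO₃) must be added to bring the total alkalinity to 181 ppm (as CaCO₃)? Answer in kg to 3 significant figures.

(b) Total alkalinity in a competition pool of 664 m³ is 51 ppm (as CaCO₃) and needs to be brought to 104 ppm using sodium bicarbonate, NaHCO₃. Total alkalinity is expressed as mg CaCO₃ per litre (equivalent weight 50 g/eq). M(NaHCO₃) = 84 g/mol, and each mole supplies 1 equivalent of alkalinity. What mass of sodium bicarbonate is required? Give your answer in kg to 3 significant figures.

(a) After draining 39% and refilling: 211 × 0.61 + 45 × 0.39 = 146.26 ppm.
(a) Deficit to target: 181 − 146.26 = 34.74 mg/L.
(a) As CaCO₃: 34.74 mg/L × 599,000 L = 20,810 g; ÷ 50 g/eq ÷ 2 = 208.1 mol Na₂CO₃.
(a) Mass: 208.1 × 106 = 22,060 g.

(b) Volume: 664 m³ = 664,000 L.
(b) Alkalinity to add: (104 − 51) = 53 mg/L as CaCO₃ × 664,000 L = 35,190 g as CaCO₃.
(b) Equivalents: 35,190 g ÷ 50 g/eq = 703.8 eq.
(b) NaHCO₃ supplies 1 eq per mole → 703.8 mol.
(b) Mass: 703.8 mol × 84 g/mol = 59,120 g.

(a) 22.1 kg; (b) 59.1 kg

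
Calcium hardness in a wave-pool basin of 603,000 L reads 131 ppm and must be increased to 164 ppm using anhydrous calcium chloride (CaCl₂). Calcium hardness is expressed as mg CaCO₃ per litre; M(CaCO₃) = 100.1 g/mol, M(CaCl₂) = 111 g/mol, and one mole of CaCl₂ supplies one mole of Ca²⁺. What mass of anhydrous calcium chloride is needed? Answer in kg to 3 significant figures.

22.1 kg

Hardness to add: (164 − 131) = 33 mg/L as CaCO₃ × 603,000 L = 19,900 g as CaCO₃.
Moles of Ca²⁺ (1 mol Ca²⁺ ≡ 1 mol CaCO₃): 19,900 / 100.1 g/mol = 198.8 mol.
Mass of CaCl₂: 198.8 × 111 = 22,070 g.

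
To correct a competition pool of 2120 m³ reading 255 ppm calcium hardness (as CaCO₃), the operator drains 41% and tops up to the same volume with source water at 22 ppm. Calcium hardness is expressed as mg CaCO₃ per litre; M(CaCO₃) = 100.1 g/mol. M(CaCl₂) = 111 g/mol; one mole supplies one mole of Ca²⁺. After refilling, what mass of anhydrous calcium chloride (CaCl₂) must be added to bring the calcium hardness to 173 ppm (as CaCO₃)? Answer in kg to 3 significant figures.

Volume: 2120 m³ = 2,120,000 L.
After draining 41% and refilling: 255 × 0.59 + 22 × 0.41 = 159.47 ppm.
Deficit to target: 173 − 159.47 = 13.53 mg/L.
As CaCO₃: 13.53 mg/L × 2,120,000 L = 28,680 g; ÷ 100.1 = 286.5 mol Ca²⁺.
Mass: 286.5 × 111 = 31,810 g.

31.8 kg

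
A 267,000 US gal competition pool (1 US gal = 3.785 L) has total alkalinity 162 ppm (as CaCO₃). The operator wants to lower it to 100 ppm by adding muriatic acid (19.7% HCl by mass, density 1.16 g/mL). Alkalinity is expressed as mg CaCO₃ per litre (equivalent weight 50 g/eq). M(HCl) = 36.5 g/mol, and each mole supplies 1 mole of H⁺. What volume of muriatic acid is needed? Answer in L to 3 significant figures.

Volume: 267,000 US gal × 3.785 L/gal = 1,010,595 L.
Alkalinity to neutralize: (162 − 100) = 62 mg/L as CaCO₃ × 1,010,595 L = 62,660 g as CaCO₃.
Equivalents of H⁺ required: 62,660 ÷ 50 g/eq = 1253 eq = 1253 mol HCl.
Mass of HCl: 1253 × 36.5 = 45,740 g.
Mass of 19.7% solution: 45,740 / 0.197 = 232,200 g.
Volume: 232,200 g ÷ 1.16 g/mL = 200,200 mL.

200 L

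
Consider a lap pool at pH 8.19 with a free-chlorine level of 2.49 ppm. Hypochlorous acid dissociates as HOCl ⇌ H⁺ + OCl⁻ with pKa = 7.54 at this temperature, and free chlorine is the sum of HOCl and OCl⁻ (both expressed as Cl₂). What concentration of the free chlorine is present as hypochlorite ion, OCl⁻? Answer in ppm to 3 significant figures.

[OCl⁻]/[HOCl] = 10^(pH − pKa) = 10^(8.19 − 7.54) = 10^0.65 = 4.467.
Fraction as HOCl = 1 / (1 + 4.467) = 0.1829.
OCl⁻ = (1 − 0.1829) × 2.49 ppm = 2.035 ppm.

2.03 ppm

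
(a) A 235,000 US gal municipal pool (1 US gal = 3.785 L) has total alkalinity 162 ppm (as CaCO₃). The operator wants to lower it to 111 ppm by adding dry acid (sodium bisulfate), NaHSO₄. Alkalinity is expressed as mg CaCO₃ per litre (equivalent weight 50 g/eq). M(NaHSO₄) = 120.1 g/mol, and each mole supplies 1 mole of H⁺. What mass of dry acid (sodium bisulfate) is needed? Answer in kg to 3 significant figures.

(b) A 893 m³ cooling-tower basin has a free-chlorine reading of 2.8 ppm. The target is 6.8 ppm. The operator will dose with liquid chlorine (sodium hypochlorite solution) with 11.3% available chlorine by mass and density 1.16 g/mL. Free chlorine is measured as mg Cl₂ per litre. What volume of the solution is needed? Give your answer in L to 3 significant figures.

(a) Volume: 235,000 US gal × 3.785 L/gal = 889,475 L.
(a) Alkalinity to neutralize: (162 − 111) = 51 mg/L as CaCO₃ × 889,475 L = 45,360 g as CaCO₃.
(a) Equivalents of H⁺ required: 45,360 ÷ 50 g/eq = 907.3 eq = 907.3 mol NaHSO₄.
(a) Mass of NaHSO₄: 907.3 × 120.1 = 109,000 g.

(b) Volume: 893 m³ = 893,000 L.
(b) Chlorine deficit: 6.8 − 2.8 = 4 ppm = 4 mg/L as Cl₂.
(b) Cl₂ equivalent needed: 4 mg/L × 893,000 L = 3,572,000 mg = 3572 g.
(b) Product at 11.3% available chlorine: 3572 / 0.113 = 31,610 g.
(b) Volume at density 1.16 g/mL: 31,610 g ÷ 1.16 g/mL = 27,250 mL.

(a) 109 kg; (b) 27.3 L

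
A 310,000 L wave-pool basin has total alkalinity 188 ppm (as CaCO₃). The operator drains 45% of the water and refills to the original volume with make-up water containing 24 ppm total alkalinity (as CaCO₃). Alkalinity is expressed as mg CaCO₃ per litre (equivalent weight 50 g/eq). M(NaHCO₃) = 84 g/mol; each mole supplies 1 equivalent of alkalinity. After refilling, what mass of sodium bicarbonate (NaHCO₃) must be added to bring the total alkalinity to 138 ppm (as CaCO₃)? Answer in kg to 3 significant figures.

12.4 kg

After draining 45% and refilling: 188 × 0.55 + 24 × 0.45 = 114.2 ppm.
Deficit to target: 138 − 114.2 = 23.8 mg/L.
As CaCO₃: 23.8 mg/L × 310,000 L = 7378 g; ÷ 50 g/eq ÷ 1 = 147.6 mol NaHCO₃.
Mass: 147.6 × 84 = 12,400 g.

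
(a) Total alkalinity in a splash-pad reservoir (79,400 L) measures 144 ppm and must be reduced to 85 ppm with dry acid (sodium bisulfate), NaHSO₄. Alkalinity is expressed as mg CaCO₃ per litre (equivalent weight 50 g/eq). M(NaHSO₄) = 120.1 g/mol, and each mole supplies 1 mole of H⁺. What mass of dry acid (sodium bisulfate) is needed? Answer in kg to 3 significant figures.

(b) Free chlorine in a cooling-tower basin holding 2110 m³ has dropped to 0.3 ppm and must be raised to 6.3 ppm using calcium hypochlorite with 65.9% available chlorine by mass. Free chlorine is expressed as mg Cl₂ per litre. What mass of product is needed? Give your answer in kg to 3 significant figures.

(a) Alkalinity to neutralize: (144 − 85) = 59 mg/L as CaCO₃ × 79,400 L = 4685 g as CaCO₃.
(a) Equivalents of H⁺ required: 4685 ÷ 50 g/eq = 93.69 eq = 93.69 mol NaHSO₄.
(a) Mass of NaHSO₄: 93.69 × 120.1 = 11,250 g.

(b) Volume: 2110 m³ = 2,110,000 L.
(b) Chlorine deficit: 6.3 − 0.3 = 6 ppm = 6 mg/L as Cl₂.
(b) Cl₂ equivalent needed: 6 mg/L × 2,110,000 L = 12,660,000 mg = 12,660 g.
(b) Product at 65.9% available chlorine: 12,660 / 0.659 = 19,210 g.

(a) 11.3 kg; (b) 19.2 kg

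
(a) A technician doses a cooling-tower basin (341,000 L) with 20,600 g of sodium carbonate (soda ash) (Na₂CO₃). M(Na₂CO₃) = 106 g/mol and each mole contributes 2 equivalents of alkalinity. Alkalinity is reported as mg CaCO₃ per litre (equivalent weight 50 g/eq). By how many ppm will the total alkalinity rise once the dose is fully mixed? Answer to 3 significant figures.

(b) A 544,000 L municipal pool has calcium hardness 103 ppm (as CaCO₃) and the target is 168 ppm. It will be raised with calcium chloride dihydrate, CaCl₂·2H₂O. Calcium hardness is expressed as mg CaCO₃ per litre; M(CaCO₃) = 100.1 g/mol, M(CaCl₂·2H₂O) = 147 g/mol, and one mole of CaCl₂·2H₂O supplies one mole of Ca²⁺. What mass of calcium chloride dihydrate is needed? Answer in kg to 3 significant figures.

(a) 57.0 ppm; (b) 51.9 kg

(a) Moles of Na₂CO₃: 20,600 g ÷ 106 g/mol = 194.3 mol → 388.7 eq of alkalinity.
(a) As CaCO₃: 388.7 eq × 50 g/eq = 19,430 g.
(a) Rise: 19,430 g / 341,000 L × 1000 = 56.99 mg/L.

(b) Hardness to add: (168 − 103) = 65 mg/L as CaCO₃ × 544,000 L = 35,360 g as CaCO₃.
(b) Moles of Ca²⁺ (1 mol Ca²⁺ ≡ 1 mol CaCO₃): 35,360 / 100.1 g/mol = 353.2 mol.
(b) Mass of CaCl₂·2H₂O: 353.2 × 147 = 51,930 g.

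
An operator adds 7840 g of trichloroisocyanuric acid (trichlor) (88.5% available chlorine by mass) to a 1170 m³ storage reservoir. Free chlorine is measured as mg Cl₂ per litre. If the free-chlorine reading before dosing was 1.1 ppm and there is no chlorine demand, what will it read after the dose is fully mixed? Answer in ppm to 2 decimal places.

7.03 ppm

Volume: 1170 m³ = 1,170,000 L.
Available chlorine delivered: 7840 g × 0.885 = 6938 g as Cl₂.
Concentration rise: 6938 g / 1,170,000 L = 5.93 mg/L = 5.93 ppm.
Final FC: 1.1 + 5.93 = 7.03 ppm.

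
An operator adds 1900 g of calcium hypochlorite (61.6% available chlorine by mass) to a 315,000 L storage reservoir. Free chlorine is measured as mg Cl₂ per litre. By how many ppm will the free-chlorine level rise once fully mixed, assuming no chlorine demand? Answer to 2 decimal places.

Available chlorine delivered: 1900 g × 0.616 = 1170 g as Cl₂.
Concentration rise: 1170 g / 315,000 L = 3.716 mg/L = 3.72 ppm.

3.72 ppm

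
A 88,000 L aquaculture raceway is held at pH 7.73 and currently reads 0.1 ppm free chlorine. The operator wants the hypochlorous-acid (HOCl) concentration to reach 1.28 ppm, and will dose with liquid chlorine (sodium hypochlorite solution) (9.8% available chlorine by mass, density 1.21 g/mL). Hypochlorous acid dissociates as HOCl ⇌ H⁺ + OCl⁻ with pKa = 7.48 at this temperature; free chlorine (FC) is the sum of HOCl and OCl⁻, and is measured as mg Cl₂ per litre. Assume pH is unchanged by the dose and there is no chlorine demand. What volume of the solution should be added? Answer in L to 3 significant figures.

[OCl⁻]/[HOCl] = 10^(pH − pKa) = 10^(7.73 − 7.48) = 1.778; fraction as HOCl = 1/(1 + 1.778) = 0.3599.
Free chlorine required for 1.28 ppm HOCl: 1.28 / 0.3599 = 3.556 ppm.
FC to add: 3.556 − 0.1 = 3.456 mg/L as Cl₂.
Cl₂ equivalent: 3.456 mg/L × 88,000 L = 304.1 g.
Product at 9.8% available Cl: 304.1 / 0.098 = 3104 g.
Volume: 3104 g ÷ 1.21 g/mL = 2565 mL.

2.56 L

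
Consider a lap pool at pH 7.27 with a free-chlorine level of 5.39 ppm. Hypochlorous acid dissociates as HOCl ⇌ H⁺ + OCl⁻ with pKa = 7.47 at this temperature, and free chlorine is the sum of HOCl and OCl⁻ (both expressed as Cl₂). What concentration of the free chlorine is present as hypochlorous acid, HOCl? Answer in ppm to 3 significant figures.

3.30 ppm

[OCl⁻]/[HOCl] = 10^(pH − pKa) = 10^(7.27 − 7.47) = 10^-0.20 = 0.631.
Fraction as HOCl = 1 / (1 + 0.631) = 0.6131.
HOCl = 0.6131 × 5.39 ppm = 3.305 ppm.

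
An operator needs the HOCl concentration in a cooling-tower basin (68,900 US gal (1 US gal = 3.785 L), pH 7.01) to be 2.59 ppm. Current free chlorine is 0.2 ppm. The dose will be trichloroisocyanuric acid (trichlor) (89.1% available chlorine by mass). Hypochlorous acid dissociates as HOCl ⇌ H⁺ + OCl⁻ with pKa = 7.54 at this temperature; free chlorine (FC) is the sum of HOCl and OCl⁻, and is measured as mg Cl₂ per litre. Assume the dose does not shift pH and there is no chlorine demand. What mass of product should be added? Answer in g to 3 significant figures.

Volume: 68,900 US gal × 3.785 L/gal = 260,786 L.
[OCl⁻]/[HOCl] = 10^(pH − pKa) = 10^(7.01 − 7.54) = 0.2951; fraction as HOCl = 1/(1 + 0.2951) = 0.7721.
Free chlorine required for 2.59 ppm HOCl: 2.59 / 0.7721 = 3.354 ppm.
FC to add: 3.354 − 0.2 = 3.154 mg/L as Cl₂.
Cl₂ equivalent: 3.154 mg/L × 260,786 L = 822.6 g.
Product at 89.1% available Cl: 822.6 / 0.891 = 923.2 g.

923 g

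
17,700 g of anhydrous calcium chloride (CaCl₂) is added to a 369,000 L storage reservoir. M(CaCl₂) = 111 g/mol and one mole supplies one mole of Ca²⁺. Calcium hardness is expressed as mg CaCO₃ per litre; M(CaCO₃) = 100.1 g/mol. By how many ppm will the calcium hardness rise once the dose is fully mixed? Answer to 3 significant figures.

Moles of Ca²⁺: 17,700 g ÷ 111 g/mol = 159.5 mol.
As CaCO₃: 159.5 mol × 100.1 g/mol = 15,960 g.
Rise: 15,960 g / 369,000 L × 1000 = 43.26 mg/L.

43.3 ppm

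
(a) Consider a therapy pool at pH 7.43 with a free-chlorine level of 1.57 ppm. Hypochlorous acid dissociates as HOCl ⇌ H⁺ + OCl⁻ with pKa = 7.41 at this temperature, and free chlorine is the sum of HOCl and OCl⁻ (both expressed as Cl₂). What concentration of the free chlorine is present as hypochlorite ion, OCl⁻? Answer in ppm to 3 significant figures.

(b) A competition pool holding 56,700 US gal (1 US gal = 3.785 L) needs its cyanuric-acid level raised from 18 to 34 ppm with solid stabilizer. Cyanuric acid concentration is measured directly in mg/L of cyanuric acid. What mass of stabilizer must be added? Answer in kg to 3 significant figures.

(a) 0.803 ppm; (b) 3.43 kg

(a) [OCl⁻]/[HOCl] = 10^(pH − pKa) = 10^(7.43 − 7.41) = 10^0.02 = 1.047.
(a) Fraction as HOCl = 1 / (1 + 1.047) = 0.4885.
(a) OCl⁻ = (1 − 0.4885) × 1.57 ppm = 0.8031 ppm.

(b) Volume: 56,700 US gal × 3.785 L/gal = 214,610 L.
(b) CYA to add: (34 − 18) = 16 mg/L × 214,610 L = 3434 g cyanuric acid.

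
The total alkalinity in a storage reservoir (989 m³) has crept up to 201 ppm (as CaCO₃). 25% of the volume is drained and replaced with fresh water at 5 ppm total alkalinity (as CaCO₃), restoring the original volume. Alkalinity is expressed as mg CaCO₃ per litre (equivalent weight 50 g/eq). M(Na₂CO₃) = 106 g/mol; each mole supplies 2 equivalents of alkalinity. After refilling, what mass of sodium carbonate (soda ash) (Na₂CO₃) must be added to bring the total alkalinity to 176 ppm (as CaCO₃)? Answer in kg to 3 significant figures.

25.2 kg

Volume: 989 m³ = 989,000 L.
After draining 25% and refilling: 201 × 0.75 + 5 × 0.25 = 152 ppm.
Deficit to target: 176 − 152 = 24 mg/L.
As CaCO₃: 24 mg/L × 989,000 L = 23,740 g; ÷ 50 g/eq ÷ 2 = 237.4 mol Na₂CO₃.
Mass: 237.4 × 106 = 25,160 g.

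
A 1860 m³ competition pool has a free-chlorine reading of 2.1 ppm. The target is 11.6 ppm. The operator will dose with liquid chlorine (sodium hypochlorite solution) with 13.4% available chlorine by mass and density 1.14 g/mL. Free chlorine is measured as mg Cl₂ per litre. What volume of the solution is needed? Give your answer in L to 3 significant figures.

116 L

Volume: 1860 m³ = 1,860,000 L.
Chlorine deficit: 11.6 − 2.1 = 9.5 ppm = 9.5 mg/L as Cl₂.
Cl₂ equivalent needed: 9.5 mg/L × 1,860,000 L = 17,670,000 mg = 17,670 g.
Product at 13.4% available chlorine: 17,670 / 0.134 = 131,900 g.
Volume at density 1.14 g/mL: 131,900 g ÷ 1.14 g/mL = 115,700 mL.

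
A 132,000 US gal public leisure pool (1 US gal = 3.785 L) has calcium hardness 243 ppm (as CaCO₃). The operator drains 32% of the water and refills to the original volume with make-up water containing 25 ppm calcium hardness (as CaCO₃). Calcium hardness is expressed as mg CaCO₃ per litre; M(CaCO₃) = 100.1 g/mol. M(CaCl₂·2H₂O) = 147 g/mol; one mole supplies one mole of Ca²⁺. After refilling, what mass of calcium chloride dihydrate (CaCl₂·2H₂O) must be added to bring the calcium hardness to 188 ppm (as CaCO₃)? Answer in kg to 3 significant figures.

Volume: 132,000 US gal × 3.785 L/gal = 499,620 L.
After draining 32% and refilling: 243 × 0.68 + 25 × 0.32 = 173.24 ppm.
Deficit to target: 188 − 173.24 = 14.76 mg/L.
As CaCO₃: 14.76 mg/L × 499,620 L = 7374 g; ÷ 100.1 = 73.67 mol Ca²⁺.
Mass: 73.67 × 147 = 10,830 g.

10.8 kg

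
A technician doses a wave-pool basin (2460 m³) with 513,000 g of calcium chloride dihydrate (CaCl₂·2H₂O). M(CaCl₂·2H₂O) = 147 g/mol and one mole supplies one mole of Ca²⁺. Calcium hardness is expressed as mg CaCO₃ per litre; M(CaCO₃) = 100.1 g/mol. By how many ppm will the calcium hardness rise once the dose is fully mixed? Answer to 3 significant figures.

142 ppm

Volume: 2460 m³ = 2,460,000 L.
Moles of Ca²⁺: 513,000 g ÷ 147 g/mol = 3490 mol.
As CaCO₃: 3490 mol × 100.1 g/mol = 349,300 g.
Rise: 349,300 g / 2,460,000 L × 1000 = 142 mg/L.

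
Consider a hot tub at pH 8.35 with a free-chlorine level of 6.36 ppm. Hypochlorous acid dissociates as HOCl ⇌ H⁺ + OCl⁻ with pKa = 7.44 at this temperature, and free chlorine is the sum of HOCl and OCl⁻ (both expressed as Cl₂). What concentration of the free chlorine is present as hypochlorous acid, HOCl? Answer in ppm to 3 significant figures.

[OCl⁻]/[HOCl] = 10^(pH − pKa) = 10^(8.35 − 7.44) = 10^0.91 = 8.128.
Fraction as HOCl = 1 / (1 + 8.128) = 0.1095.
HOCl = 0.1095 × 6.36 ppm = 0.6967 ppm.

0.697 ppm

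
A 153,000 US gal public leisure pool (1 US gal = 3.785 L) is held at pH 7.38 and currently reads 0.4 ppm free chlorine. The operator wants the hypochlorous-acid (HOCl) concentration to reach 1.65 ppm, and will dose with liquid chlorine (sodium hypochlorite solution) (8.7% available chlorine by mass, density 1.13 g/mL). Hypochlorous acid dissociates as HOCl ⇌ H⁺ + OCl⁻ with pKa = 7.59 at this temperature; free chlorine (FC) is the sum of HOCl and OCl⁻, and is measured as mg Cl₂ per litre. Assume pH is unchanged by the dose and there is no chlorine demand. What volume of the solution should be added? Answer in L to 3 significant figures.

Volume: 153,000 US gal × 3.785 L/gal = 579,105 L.
[OCl⁻]/[HOCl] = 10^(pH − pKa) = 10^(7.38 − 7.59) = 0.6166; fraction as HOCl = 1/(1 + 0.6166) = 0.6186.
Free chlorine required for 1.65 ppm HOCl: 1.65 / 0.6186 = 2.667 ppm.
FC to add: 2.667 − 0.4 = 2.267 mg/L as Cl₂.
Cl₂ equivalent: 2.267 mg/L × 579,105 L = 1313 g.
Product at 8.7% available Cl: 1313 / 0.087 = 15,090 g.
Volume: 15,090 g ÷ 1.13 g/mL = 13,360 mL.

13.4 L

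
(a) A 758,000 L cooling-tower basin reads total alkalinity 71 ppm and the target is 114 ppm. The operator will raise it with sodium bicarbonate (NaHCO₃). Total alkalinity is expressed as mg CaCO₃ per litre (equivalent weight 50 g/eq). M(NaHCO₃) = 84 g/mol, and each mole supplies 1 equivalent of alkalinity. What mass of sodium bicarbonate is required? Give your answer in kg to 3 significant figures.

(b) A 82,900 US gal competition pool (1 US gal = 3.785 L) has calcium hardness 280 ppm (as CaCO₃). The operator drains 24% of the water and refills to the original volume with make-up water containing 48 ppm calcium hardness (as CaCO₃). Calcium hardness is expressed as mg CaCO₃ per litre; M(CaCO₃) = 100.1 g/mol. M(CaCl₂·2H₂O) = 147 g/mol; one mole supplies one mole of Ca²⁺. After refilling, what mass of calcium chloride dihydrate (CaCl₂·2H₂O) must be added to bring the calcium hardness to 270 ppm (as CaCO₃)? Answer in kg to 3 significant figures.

(a) Alkalinity to add: (114 − 71) = 43 mg/L as CaCO₃ × 758,000 L = 32,590 g as CaCO₃.
(a) Equivalents: 32,590 g ÷ 50 g/eq = 651.9 eq.
(a) NaHCO₃ supplies 1 eq per mole → 651.9 mol.
(a) Mass: 651.9 mol × 84 g/mol = 54,760 g.

(b) Volume: 82,900 US gal × 3.785 L/gal = 313,776 L.
(b) After draining 24% and refilling: 280 × 0.76 + 48 × 0.24 = 224.32 ppm.
(b) Deficit to target: 270 − 224.32 = 45.68 mg/L.
(b) As CaCO₃: 45.68 mg/L × 313,776 L = 14,330 g; ÷ 100.1 = 143.2 mol Ca²⁺.
(b) Mass: 143.2 × 147 = 21,050 g.

(a) 54.8 kg; (b) 21.0 kg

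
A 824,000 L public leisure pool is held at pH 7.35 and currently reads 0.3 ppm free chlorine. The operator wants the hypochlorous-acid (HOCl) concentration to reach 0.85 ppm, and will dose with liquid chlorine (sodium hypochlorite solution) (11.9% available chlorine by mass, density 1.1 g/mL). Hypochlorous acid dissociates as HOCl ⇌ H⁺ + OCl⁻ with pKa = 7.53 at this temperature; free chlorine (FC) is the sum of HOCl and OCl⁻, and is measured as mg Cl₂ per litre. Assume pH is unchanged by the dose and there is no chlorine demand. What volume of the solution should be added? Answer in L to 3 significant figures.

[OCl⁻]/[HOCl] = 10^(pH − pKa) = 10^(7.35 − 7.53) = 0.6607; fraction as HOCl = 1/(1 + 0.6607) = 0.6022.
Free chlorine required for 0.85 ppm HOCl: 0.85 / 0.6022 = 1.412 ppm.
FC to add: 1.412 − 0.3 = 1.112 mg/L as Cl₂.
Cl₂ equivalent: 1.112 mg/L × 824,000 L = 915.9 g.
Product at 11.9% available Cl: 915.9 / 0.119 = 7697 g.
Volume: 7697 g ÷ 1.1 g/mL = 6997 mL.

7.00 L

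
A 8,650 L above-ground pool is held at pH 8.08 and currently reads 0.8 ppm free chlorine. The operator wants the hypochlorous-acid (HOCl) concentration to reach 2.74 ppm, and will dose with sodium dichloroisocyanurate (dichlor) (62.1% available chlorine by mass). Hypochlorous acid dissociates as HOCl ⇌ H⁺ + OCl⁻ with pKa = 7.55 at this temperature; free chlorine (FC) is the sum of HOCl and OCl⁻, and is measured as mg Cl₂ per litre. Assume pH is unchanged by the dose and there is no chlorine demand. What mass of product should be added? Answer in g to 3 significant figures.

[OCl⁻]/[HOCl] = 10^(pH − pKa) = 10^(8.08 − 7.55) = 3.388; fraction as HOCl = 1/(1 + 3.388) = 0.2279.
Free chlorine required for 2.74 ppm HOCl: 2.74 / 0.2279 = 12.02 ppm.
FC to add: 12.02 − 0.8 = 11.22 mg/L as Cl₂.
Cl₂ equivalent: 11.22 mg/L × 8,650 L = 97.09 g.
Product at 62.1% available Cl: 97.09 / 0.621 = 156.3 g.

156 g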